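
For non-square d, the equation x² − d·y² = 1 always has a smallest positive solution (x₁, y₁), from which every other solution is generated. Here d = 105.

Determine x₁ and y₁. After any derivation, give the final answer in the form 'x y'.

41 4

√105 → a₀=10, period (4,20); ℓ=2 even so k=1
k=0  a_k=10  p_k/q_k = 10/1
k=1  a_k=4  p_k/q_k = 41/4
(x₁, y₁) = (41, 4);  41² − 105·4² = 1 ✓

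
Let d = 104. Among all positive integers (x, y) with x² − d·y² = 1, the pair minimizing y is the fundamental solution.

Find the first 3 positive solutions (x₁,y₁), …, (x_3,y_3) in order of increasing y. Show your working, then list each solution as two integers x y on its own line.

51 5
5201 510
530451 52015

√104 → a₀=10, period (5,20); ℓ=2 even so k=1
a_0=10:  p_0=10·1+0=10,  q_0=10·0+1=1
a_1=5:  p_1=5·10+1=51,  q_1=5·1+0=5
(x₁, y₁) = (51, 5);  51² − 104·5² = 1 ✓
k=2:  x_2 = 51·51+104·5·5 = 5201,  y_2 = 51·5+5·51 = 510
k=3:  x_3 = 51·5201+104·5·510 = 530451,  y_3 = 51·510+5·5201 = 52015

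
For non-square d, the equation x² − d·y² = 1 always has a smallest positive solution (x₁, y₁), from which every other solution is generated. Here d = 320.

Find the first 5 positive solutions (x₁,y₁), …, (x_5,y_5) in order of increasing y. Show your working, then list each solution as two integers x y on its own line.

√320 → a₀=17, period (1,7,1,34); ℓ=4 even so k=3
i=0: a=17 ⇒ p=17, q=1
…
i=2: a=7 ⇒ p=143, q=8
i=3: a=1 ⇒ p=161, q=9
(x₁, y₁) = (161, 9);  161² − 320·9² = 1 ✓
(x_2, y_2) = (161·161 + 320·9·9, 161·9 + 9·161) = (51841, 2898)
(x_3, y_3) = (161·51841 + 320·9·2898, 161·2898 + 9·51841) = (16692641, 933147)
(x_4, y_4) = (161·16692641 + 320·9·933147, 161·933147 + 9·16692641) = (5374978561, 300470436)
(x_5, y_5) = (161·5374978561 + 320·9·300470436, 161·300470436 + 9·5374978561) = (1730726404001, 96750547245)

161 9
51841 2898
16692641 933147
5374978561 300470436
1730726404001 96750547245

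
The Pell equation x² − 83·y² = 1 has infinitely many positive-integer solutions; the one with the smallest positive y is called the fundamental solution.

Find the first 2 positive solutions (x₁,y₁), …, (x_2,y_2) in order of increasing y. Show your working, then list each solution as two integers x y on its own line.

82 9
13447 1476

√83 → a₀=9, period (9,18); ℓ=2 even so k=1
k=0  a_k=9  p_k/q_k = 9/1
k=1  a_k=9  p_k/q_k = 82/9
→ (82, 9).  Check: 82²=6724, 83·9²=6723, difference 1.
n=2: (82,9)∘(82,9) = (82·82+83·9·9, 82·9+9·82) = (13447,1476)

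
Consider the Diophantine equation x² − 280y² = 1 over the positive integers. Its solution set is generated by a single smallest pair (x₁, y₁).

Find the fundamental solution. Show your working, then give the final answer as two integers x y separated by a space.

251 15

d=280: √d = [16; 1,2,1,2,1,32] (ℓ=6, even), read p_5/q_5
step 0: (16, 1)  from 16·(1,0) + (0,1)
step 1: (17, 1)  from 1·(16,1) + (1,0)
step 2: (50, 3)  from 2·(17,1) + (16,1)
step 3: (67, 4)  from 1·(50,3) + (17,1)
step 4: (184, 11)  from 2·(67,4) + (50,3)
step 5: (251, 15)  from 1·(184,11) + (67,4)
→ (251, 15).  Check: 251²=63001, 280·15²=63000, difference 1.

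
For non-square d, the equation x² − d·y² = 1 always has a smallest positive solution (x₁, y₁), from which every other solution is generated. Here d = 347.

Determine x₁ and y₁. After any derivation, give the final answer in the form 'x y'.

641602 34443

√347 = [18; 1,1,1,2,4,…,1,1,36, …], period ℓ=14 (even) → k=13
k=0  a_k=18  p_k/q_k = 18/1
k=1  a_k=1  p_k/q_k = 19/1
k=2  a_k=1  p_k/q_k = 37/2
…
k=4  a_k=2  p_k/q_k = 149/8
k=5  a_k=4  p_k/q_k = 652/35
…
k=7  a_k=17  p_k/q_k = 14269/766
…
k=9  a_k=4  p_k/q_k = 74549/4002
k=10  a_k=2  p_k/q_k = 164168/8813
…
k=12  a_k=1  p_k/q_k = 402885/21628
k=13  a_k=1  p_k/q_k = 641602/34443
(x₁, y₁) = (641602, 34443);  641602² − 347·34443² = 1 ✓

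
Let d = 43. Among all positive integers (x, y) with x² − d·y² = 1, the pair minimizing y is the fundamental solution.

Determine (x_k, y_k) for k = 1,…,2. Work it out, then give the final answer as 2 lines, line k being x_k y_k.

√43 → a₀=6, period (1,1,3,1,5,1,3,1,1,12); ℓ=10 even so k=9
i=0: a=6 ⇒ p=6, q=1
i=1: a=1 ⇒ p=7, q=1
i=2: a=1 ⇒ p=13, q=2
i=3: a=3 ⇒ p=46, q=7
i=4: a=1 ⇒ p=59, q=9
i=5: a=5 ⇒ p=341, q=52
i=6: a=1 ⇒ p=400, q=61
…
i=8: a=1 ⇒ p=1941, q=296
i=9: a=1 ⇒ p=3482, q=531
→ (3482, 531).  Check: 3482²=12124324, 43·531²=12124323, difference 1.
k=2:  x_2 = 3482·3482+43·531·531 = 24248647,  y_2 = 3482·531+531·3482 = 3697884

3482 531
24248647 3697884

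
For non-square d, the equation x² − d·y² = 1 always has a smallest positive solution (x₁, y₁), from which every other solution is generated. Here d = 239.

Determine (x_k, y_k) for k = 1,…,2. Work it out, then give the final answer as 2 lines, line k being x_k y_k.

√239 → a₀=15, period (2,5,1,2,4,15,4,2,1,5,2,30); ℓ=12 even so k=11
step 0: (15, 1)  from 15·(1,0) + (0,1)
step 1: (31, 2)  from 2·(15,1) + (1,0)
step 2: (170, 11)  from 5·(31,2) + (15,1)
…
step 5: (2489, 161)  from 4·(572,37) + (201,13)
step 6: (37907, 2452)  from 15·(2489,161) + (572,37)
step 7: (154117, 9969)  from 4·(37907,2452) + (2489,161)
…
step 9: (500258, 32359)  from 1·(346141,22390) + (154117,9969)
step 10: (2847431, 184185)  from 5·(500258,32359) + (346141,22390)
step 11: (6195120, 400729)  from 2·(2847431,184185) + (500258,32359)
fundamental: x₁=6195120, y₁=400729  (since 38379511814400 − 239·160583731441 = 1)
n=2: (6195120,400729)∘(6195120,400729) = (6195120·6195120+239·400729·400729, 6195120·400729+400729·6195120) = (76759023628799,4965128484960)

6195120 400729
76759023628799 4965128484960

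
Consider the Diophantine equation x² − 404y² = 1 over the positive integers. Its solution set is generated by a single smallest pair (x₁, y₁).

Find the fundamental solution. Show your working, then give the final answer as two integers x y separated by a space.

201 10

√404 = [20; 10,40, …], period ℓ=2 (even) → k=1
k=0  a_k=20  p_k/q_k = 20/1
k=1  a_k=10  p_k/q_k = 201/10
fundamental: x₁=201, y₁=10  (since 40401 − 404·100 = 1)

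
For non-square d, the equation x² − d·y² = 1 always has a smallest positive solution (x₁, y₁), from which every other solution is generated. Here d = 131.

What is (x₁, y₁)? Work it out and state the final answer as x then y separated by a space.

10610 927

√131 → a₀=11, period (2,4,11,4,2,22); ℓ=6 even so k=5
step 0: (11, 1)  from 11·(1,0) + (0,1)
step 1: (23, 2)  from 2·(11,1) + (1,0)
step 2: (103, 9)  from 4·(23,2) + (11,1)
…
step 4: (4727, 413)  from 4·(1156,101) + (103,9)
step 5: (10610, 927)  from 2·(4727,413) + (1156,101)
→ (10610, 927).  Check: 10610²=112572100, 131·927²=112572099, difference 1.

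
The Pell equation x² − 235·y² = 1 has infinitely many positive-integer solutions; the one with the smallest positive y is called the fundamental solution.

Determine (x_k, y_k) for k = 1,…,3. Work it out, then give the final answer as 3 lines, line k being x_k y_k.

46 3
4231 276
389206 25389

√235 → a₀=15, period (3,30); ℓ=2 even so k=1
a_0=15:  p_0=15·1+0=15,  q_0=15·0+1=1
a_1=3:  p_1=3·15+1=46,  q_1=3·1+0=3
(x₁, y₁) = (46, 3);  46² − 235·3² = 1 ✓
k=2:  x_2 = 46·46+235·3·3 = 4231,  y_2 = 46·3+3·46 = 276
k=3:  x_3 = 46·4231+235·3·276 = 389206,  y_3 = 46·276+3·4231 = 25389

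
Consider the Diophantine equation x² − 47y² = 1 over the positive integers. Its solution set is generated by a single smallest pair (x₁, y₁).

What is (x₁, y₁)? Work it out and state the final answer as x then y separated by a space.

48 7

d=47: √d = [6; 1,5,1,12] (ℓ=4, even), read p_3/q_3
i=0: a=6 ⇒ p=6, q=1
i=1: a=1 ⇒ p=7, q=1
i=2: a=5 ⇒ p=41, q=6
i=3: a=1 ⇒ p=48, q=7
(x₁, y₁) = (48, 7);  48² − 47·7² = 1 ✓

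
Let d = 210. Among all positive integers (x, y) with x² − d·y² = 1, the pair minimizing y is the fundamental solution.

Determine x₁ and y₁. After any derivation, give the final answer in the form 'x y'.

√210 = [14; 2,28, …], period ℓ=2 (even) → k=1
step 0: (14, 1)  from 14·(1,0) + (0,1)
step 1: (29, 2)  from 2·(14,1) + (1,0)
(x₁, y₁) = (29, 2);  29² − 210·2² = 1 ✓

29 2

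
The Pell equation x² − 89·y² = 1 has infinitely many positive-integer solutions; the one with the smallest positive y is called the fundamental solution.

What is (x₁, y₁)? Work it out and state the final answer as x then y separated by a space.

500001 53000

√89 → a₀=9, period (2,3,3,2,18); ℓ=5 odd so k=9
k=0  a_k=9  p_k/q_k = 9/1
…
k=2  a_k=3  p_k/q_k = 66/7
k=3  a_k=3  p_k/q_k = 217/23
…
k=5  a_k=18  p_k/q_k = 9217/977
k=6  a_k=2  p_k/q_k = 18934/2007
…
k=8  a_k=3  p_k/q_k = 216991/23001
k=9  a_k=2  p_k/q_k = 500001/53000
fundamental: x₁=500001, y₁=53000  (since 250001000001 − 89·2809000000 = 1)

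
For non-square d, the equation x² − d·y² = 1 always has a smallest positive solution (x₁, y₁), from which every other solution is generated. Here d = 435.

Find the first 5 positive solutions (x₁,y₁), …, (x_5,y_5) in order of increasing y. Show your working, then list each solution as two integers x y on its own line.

d=435: √d = [20; 1,5,1,40] (ℓ=4, even), read p_3/q_3
a_0=20:  p_0=20·1+0=20,  q_0=20·0+1=1
a_1=1:  p_1=1·20+1=21,  q_1=1·1+0=1
a_2=5:  p_2=5·21+20=125,  q_2=5·1+1=6
a_3=1:  p_3=1·125+21=146,  q_3=1·6+1=7
(x₁, y₁) = (146, 7);  146² − 435·7² = 1 ✓
(x_2, y_2) = (146·146 + 435·7·7, 146·7 + 7·146) = (42631, 2044)
(x_3, y_3) = (146·42631 + 435·7·2044, 146·2044 + 7·42631) = (12448106, 596841)
(x_4, y_4) = (146·12448106 + 435·7·596841, 146·596841 + 7·12448106) = (3634804321, 174275528)
(x_5, y_5) = (146·3634804321 + 435·7·174275528, 146·174275528 + 7·3634804321) = (1061350413626, 50887857335)

146 7
42631 2044
12448106 596841
3634804321 174275528
1061350413626 50887857335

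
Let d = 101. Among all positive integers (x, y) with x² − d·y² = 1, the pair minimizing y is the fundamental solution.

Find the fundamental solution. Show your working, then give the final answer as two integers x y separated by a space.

√101 = [10; 20, …], period ℓ=1 (odd) → k=1
k=0  a_k=10  p_k/q_k = 10/1
k=1  a_k=20  p_k/q_k = 201/20
→ (201, 20).  Check: 201²=40401, 101·20²=40400, difference 1.

201 20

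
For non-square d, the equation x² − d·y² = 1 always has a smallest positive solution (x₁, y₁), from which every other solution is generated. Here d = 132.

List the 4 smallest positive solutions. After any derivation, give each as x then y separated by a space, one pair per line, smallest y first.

√132 → a₀=11, period (2,22); ℓ=2 even so k=1
i=0: a=11 ⇒ p=11, q=1
i=1: a=2 ⇒ p=23, q=2
→ (23, 2).  Check: 23²=529, 132·2²=528, difference 1.
k=2:  x_2 = 23·23+132·2·2 = 1057,  y_2 = 23·2+2·23 = 92
k=3:  x_3 = 23·1057+132·2·92 = 48599,  y_3 = 23·92+2·1057 = 4230
k=4:  x_4 = 23·48599+132·2·4230 = 2234497,  y_4 = 23·4230+2·48599 = 194488

23 2
1057 92
48599 4230
2234497 194488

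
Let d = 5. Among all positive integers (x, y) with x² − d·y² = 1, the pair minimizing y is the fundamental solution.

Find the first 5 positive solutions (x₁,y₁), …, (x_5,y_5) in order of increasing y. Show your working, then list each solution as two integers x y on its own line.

9 4
161 72
2889 1292
51841 23184
930249 416020

√5 = [2; 4, …], period ℓ=1 (odd) → k=1
i=0: a=2 ⇒ p=2, q=1
i=1: a=4 ⇒ p=9, q=4
(x₁, y₁) = (9, 4);  9² − 5·4² = 1 ✓
(9+4√5)^2 = 161 + 72√5
(9+4√5)^3 = 2889 + 1292√5
(9+4√5)^4 = 51841 + 23184√5
(9+4√5)^5 = 930249 + 416020√5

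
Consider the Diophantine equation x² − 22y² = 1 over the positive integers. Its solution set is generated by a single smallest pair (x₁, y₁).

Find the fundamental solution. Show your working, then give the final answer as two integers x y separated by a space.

197 42

√22 → a₀=4, period (1,2,4,2,1,8); ℓ=6 even so k=5
step 0: (4, 1)  from 4·(1,0) + (0,1)
step 1: (5, 1)  from 1·(4,1) + (1,0)
…
step 4: (136, 29)  from 2·(61,13) + (14,3)
step 5: (197, 42)  from 1·(136,29) + (61,13)
fundamental: x₁=197, y₁=42  (since 38809 − 22·1764 = 1)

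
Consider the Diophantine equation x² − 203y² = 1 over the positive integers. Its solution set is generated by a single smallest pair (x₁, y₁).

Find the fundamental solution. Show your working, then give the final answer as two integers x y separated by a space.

√203 = [14; 4,28, …], period ℓ=2 (even) → k=1
i=0: a=14 ⇒ p=14, q=1
i=1: a=4 ⇒ p=57, q=4
fundamental: x₁=57, y₁=4  (since 3249 − 203·16 = 1)

57 4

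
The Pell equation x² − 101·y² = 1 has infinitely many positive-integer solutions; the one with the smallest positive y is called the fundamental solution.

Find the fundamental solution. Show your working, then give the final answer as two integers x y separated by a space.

√101 = [10; 20, …], period ℓ=1 (odd) → k=1
a_0=10:  p_0=10·1+0=10,  q_0=10·0+1=1
a_1=20:  p_1=20·10+1=201,  q_1=20·1+0=20
fundamental: x₁=201, y₁=20  (since 40401 − 101·400 = 1)

201 20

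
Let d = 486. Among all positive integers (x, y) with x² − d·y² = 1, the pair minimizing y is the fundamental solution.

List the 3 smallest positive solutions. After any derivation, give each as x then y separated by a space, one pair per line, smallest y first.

485 22
470449 21340
456335045 20699778

√486 → a₀=22, period (22,44); ℓ=2 even so k=1
i=0: a=22 ⇒ p=22, q=1
i=1: a=22 ⇒ p=485, q=22
→ (485, 22).  Check: 485²=235225, 486·22²=235224, difference 1.
(485+22√486)^2 = 470449 + 21340√486
(485+22√486)^3 = 456335045 + 20699778√486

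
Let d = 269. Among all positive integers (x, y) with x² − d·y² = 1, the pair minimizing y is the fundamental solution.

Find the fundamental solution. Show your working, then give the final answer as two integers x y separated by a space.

d=269: √d = [16; 2,2,32] (ℓ=3, odd), read p_5/q_5
a_0=16:  p_0=16·1+0=16,  q_0=16·0+1=1
…
a_2=2:  p_2=2·33+16=82,  q_2=2·2+1=5
a_3=32:  p_3=32·82+33=2657,  q_3=32·5+2=162
a_4=2:  p_4=2·2657+82=5396,  q_4=2·162+5=329
a_5=2:  p_5=2·5396+2657=13449,  q_5=2·329+162=820
(x₁, y₁) = (13449, 820);  13449² − 269·820² = 1 ✓

13449 820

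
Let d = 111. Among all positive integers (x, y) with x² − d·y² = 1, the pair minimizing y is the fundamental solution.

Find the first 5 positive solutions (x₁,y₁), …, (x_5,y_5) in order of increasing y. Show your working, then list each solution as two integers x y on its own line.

√111 = [10; 1,1,6,1,1,20, …], period ℓ=6 (even) → k=5
k=0  a_k=10  p_k/q_k = 10/1
k=1  a_k=1  p_k/q_k = 11/1
k=2  a_k=1  p_k/q_k = 21/2
…
k=4  a_k=1  p_k/q_k = 158/15
k=5  a_k=1  p_k/q_k = 295/28
fundamental: x₁=295, y₁=28  (since 87025 − 111·784 = 1)
(295+28√111)^2 = 174049 + 16520√111
(295+28√111)^3 = 102688615 + 9746772√111
(295+28√111)^4 = 60586108801 + 5750578960√111
(295+28√111)^5 = 35745701503975 + 3392831839628√111

295 28
174049 16520
102688615 9746772
60586108801 5750578960
35745701503975 3392831839628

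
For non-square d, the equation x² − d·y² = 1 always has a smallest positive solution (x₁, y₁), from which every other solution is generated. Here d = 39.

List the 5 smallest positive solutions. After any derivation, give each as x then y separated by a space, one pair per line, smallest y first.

√39 → a₀=6, period (4,12); ℓ=2 even so k=1
step 0: (6, 1)  from 6·(1,0) + (0,1)
step 1: (25, 4)  from 4·(6,1) + (1,0)
fundamental: x₁=25, y₁=4  (since 625 − 39·16 = 1)
n=2: (25,4)∘(25,4) = (25·25+39·4·4, 25·4+4·25) = (1249,200)
n=3: (1249,200)∘(25,4) = (25·1249+39·4·200, 25·200+4·1249) = (62425,9996)
n=4: (62425,9996)∘(25,4) = (25·62425+39·4·9996, 25·9996+4·62425) = (3120001,499600)
n=5: (3120001,499600)∘(25,4) = (25·3120001+39·4·499600, 25·499600+4·3120001) = (155937625,24970004)

25 4
1249 200
62425 9996
3120001 499600
155937625 24970004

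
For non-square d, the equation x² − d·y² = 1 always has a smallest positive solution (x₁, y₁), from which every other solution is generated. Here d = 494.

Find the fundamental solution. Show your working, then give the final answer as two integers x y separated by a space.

73035 3286

√494 = [22; 4,2,2,1,2,1,2,2,4,44, …], period ℓ=10 (even) → k=9
a_0=22:  p_0=22·1+0=22,  q_0=22·0+1=1
…
a_2=2:  p_2=2·89+22=200,  q_2=2·4+1=9
…
a_4=1:  p_4=1·489+200=689,  q_4=1·22+9=31
a_5=2:  p_5=2·689+489=1867,  q_5=2·31+22=84
a_6=1:  p_6=1·1867+689=2556,  q_6=1·84+31=115
…
a_8=2:  p_8=2·6979+2556=16514,  q_8=2·314+115=743
a_9=4:  p_9=4·16514+6979=73035,  q_9=4·743+314=3286
→ (73035, 3286).  Check: 73035²=5334111225, 494·3286²=5334111224, difference 1.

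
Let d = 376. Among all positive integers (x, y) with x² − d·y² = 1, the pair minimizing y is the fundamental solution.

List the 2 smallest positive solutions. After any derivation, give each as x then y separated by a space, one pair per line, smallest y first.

√376 → a₀=19, period (2,1,1,3,1,…,1,2,38); ℓ=16 even so k=15
step 0: (19, 1)  from 19·(1,0) + (0,1)
step 1: (39, 2)  from 2·(19,1) + (1,0)
step 2: (58, 3)  from 1·(39,2) + (19,1)
step 3: (97, 5)  from 1·(58,3) + (39,2)
step 4: (349, 18)  from 3·(97,5) + (58,3)
step 5: (446, 23)  from 1·(349,18) + (97,5)
step 6: (1241, 64)  from 2·(446,23) + (349,18)
step 7: (2928, 151)  from 2·(1241,64) + (446,23)
step 8: (12953, 668)  from 4·(2928,151) + (1241,64)
step 9: (28834, 1487)  from 2·(12953,668) + (2928,151)
step 10: (70621, 3642)  from 2·(28834,1487) + (12953,668)
…
step 12: (368986, 19029)  from 3·(99455,5129) + (70621,3642)
step 13: (468441, 24158)  from 1·(368986,19029) + (99455,5129)
step 14: (837427, 43187)  from 1·(468441,24158) + (368986,19029)
step 15: (2143295, 110532)  from 2·(837427,43187) + (468441,24158)
(x₁, y₁) = (2143295, 110532);  2143295² − 376·110532² = 1 ✓
(x_2, y_2) = (2143295·2143295 + 376·110532·110532, 2143295·110532 + 110532·2143295) = (9187426914049, 473805365880)

2143295 110532
9187426914049 473805365880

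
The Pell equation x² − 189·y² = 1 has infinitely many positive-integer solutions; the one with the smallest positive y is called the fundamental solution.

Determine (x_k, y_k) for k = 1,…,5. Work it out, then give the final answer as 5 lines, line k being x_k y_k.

[13; 1,2,1,26] for √189; ℓ=4 ⇒ convergent index 3
a_0=13:  p_0=13·1+0=13,  q_0=13·0+1=1
a_1=1:  p_1=1·13+1=14,  q_1=1·1+0=1
a_2=2:  p_2=2·14+13=41,  q_2=2·1+1=3
a_3=1:  p_3=1·41+14=55,  q_3=1·3+1=4
→ (55, 4).  Check: 55²=3025, 189·4²=3024, difference 1.
n=2: (55,4)∘(55,4) = (55·55+189·4·4, 55·4+4·55) = (6049,440)
n=3: (6049,440)∘(55,4) = (55·6049+189·4·440, 55·440+4·6049) = (665335,48396)
n=4: (665335,48396)∘(55,4) = (55·665335+189·4·48396, 55·48396+4·665335) = (73180801,5323120)
n=5: (73180801,5323120)∘(55,4) = (55·73180801+189·4·5323120, 55·5323120+4·73180801) = (8049222775,585494804)

55 4
6049 440
665335 48396
73180801 5323120
8049222775 585494804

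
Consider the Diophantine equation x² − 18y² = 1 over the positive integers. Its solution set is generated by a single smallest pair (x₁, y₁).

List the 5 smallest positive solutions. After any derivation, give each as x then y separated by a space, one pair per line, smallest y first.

d=18: √d = [4; 4,8] (ℓ=2, even), read p_1/q_1
i=0: a=4 ⇒ p=4, q=1
i=1: a=4 ⇒ p=17, q=4
fundamental: x₁=17, y₁=4  (since 289 − 18·16 = 1)
(x_2, y_2) = (17·17 + 18·4·4, 17·4 + 4·17) = (577, 136)
(x_3, y_3) = (17·577 + 18·4·136, 17·136 + 4·577) = (19601, 4620)
(x_4, y_4) = (17·19601 + 18·4·4620, 17·4620 + 4·19601) = (665857, 156944)
(x_5, y_5) = (17·665857 + 18·4·156944, 17·156944 + 4·665857) = (22619537, 5331476)

17 4
577 136
19601 4620
665857 156944
22619537 5331476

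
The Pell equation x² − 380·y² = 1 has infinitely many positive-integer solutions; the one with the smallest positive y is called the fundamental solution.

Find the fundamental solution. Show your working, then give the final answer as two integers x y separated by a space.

√380 = [19; 2,38, …], period ℓ=2 (even) → k=1
step 0: (19, 1)  from 19·(1,0) + (0,1)
step 1: (39, 2)  from 2·(19,1) + (1,0)
fundamental: x₁=39, y₁=2  (since 1521 − 380·4 = 1)

39 2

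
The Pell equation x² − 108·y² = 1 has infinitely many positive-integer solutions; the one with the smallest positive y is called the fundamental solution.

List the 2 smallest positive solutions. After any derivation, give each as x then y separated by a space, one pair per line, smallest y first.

√108 = [10; 2,1,1,4,1,1,2,20, …], period ℓ=8 (even) → k=7
a_0=10:  p_0=10·1+0=10,  q_0=10·0+1=1
a_1=2:  p_1=2·10+1=21,  q_1=2·1+0=2
…
a_3=1:  p_3=1·31+21=52,  q_3=1·3+2=5
…
a_6=1:  p_6=1·291+239=530,  q_6=1·28+23=51
a_7=2:  p_7=2·530+291=1351,  q_7=2·51+28=130
→ (1351, 130).  Check: 1351²=1825201, 108·130²=1825200, difference 1.
(1351+130√108)^2 = 3650401 + 351260√108

1351 130
3650401 351260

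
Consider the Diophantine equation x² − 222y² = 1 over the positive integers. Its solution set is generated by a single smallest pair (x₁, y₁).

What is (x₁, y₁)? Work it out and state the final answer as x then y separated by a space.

149 10

√222 = [14; 1,8,1,28, …], period ℓ=4 (even) → k=3
i=0: a=14 ⇒ p=14, q=1
i=1: a=1 ⇒ p=15, q=1
i=2: a=8 ⇒ p=134, q=9
i=3: a=1 ⇒ p=149, q=10
fundamental: x₁=149, y₁=10  (since 22201 − 222·100 = 1)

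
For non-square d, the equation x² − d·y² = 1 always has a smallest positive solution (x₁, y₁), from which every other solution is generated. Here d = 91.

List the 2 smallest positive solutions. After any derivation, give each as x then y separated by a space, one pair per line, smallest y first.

1574 165
4954951 519420

√91 = [9; 1,1,5,1,5,1,1,18, …], period ℓ=8 (even) → k=7
k=0  a_k=9  p_k/q_k = 9/1
…
k=5  a_k=5  p_k/q_k = 725/76
k=6  a_k=1  p_k/q_k = 849/89
k=7  a_k=1  p_k/q_k = 1574/165
→ (1574, 165).  Check: 1574²=2477476, 91·165²=2477475, difference 1.
n=2: (1574,165)∘(1574,165) = (1574·1574+91·165·165, 1574·165+165·1574) = (4954951,519420)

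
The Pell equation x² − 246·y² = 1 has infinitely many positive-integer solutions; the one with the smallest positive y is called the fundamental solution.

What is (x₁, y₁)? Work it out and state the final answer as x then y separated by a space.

88805 5662

[15; 1,2,5,1,14,1,5,2,1,30] for √246; ℓ=10 ⇒ convergent index 9
step 0: (15, 1)  from 15·(1,0) + (0,1)
…
step 5: (4423, 282)  from 14·(298,19) + (251,16)
…
step 7: (28028, 1787)  from 5·(4721,301) + (4423,282)
step 8: (60777, 3875)  from 2·(28028,1787) + (4721,301)
step 9: (88805, 5662)  from 1·(60777,3875) + (28028,1787)
(x₁, y₁) = (88805, 5662);  88805² − 246·5662² = 1 ✓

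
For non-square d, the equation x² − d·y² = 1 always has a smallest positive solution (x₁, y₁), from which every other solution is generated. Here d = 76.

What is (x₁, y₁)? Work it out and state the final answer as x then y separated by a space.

57799 6630

√76 → a₀=8, period (1,2,1,1,5,4,5,1,1,2,1,16); ℓ=12 even so k=11
k=0  a_k=8  p_k/q_k = 8/1
k=1  a_k=1  p_k/q_k = 9/1
k=2  a_k=2  p_k/q_k = 26/3
k=3  a_k=1  p_k/q_k = 35/4
k=4  a_k=1  p_k/q_k = 61/7
k=5  a_k=5  p_k/q_k = 340/39
k=6  a_k=4  p_k/q_k = 1421/163
…
k=8  a_k=1  p_k/q_k = 8866/1017
k=9  a_k=1  p_k/q_k = 16311/1871
k=10  a_k=2  p_k/q_k = 41488/4759
k=11  a_k=1  p_k/q_k = 57799/6630
(x₁, y₁) = (57799, 6630);  57799² − 76·6630² = 1 ✓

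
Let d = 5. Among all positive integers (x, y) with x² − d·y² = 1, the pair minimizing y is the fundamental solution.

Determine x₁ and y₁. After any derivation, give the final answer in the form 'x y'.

9 4

d=5: √d = [2; 4] (ℓ=1, odd), read p_1/q_1
k=0  a_k=2  p_k/q_k = 2/1
k=1  a_k=4  p_k/q_k = 9/4
→ (9, 4).  Check: 9²=81, 5·4²=80, difference 1.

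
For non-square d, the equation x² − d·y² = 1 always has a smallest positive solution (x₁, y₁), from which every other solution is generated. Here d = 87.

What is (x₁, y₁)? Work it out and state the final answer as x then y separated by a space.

d=87: √d = [9; 3,18] (ℓ=2, even), read p_1/q_1
a_0=9:  p_0=9·1+0=9,  q_0=9·0+1=1
a_1=3:  p_1=3·9+1=28,  q_1=3·1+0=3
→ (28, 3).  Check: 28²=784, 87·3²=783, difference 1.

28 3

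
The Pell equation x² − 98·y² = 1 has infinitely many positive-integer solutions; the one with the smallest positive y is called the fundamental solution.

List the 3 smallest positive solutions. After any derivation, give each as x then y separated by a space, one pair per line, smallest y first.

[9; 1,8,1,18] for √98; ℓ=4 ⇒ convergent index 3
step 0: (9, 1)  from 9·(1,0) + (0,1)
…
step 2: (89, 9)  from 8·(10,1) + (9,1)
step 3: (99, 10)  from 1·(89,9) + (10,1)
fundamental: x₁=99, y₁=10  (since 9801 − 98·100 = 1)
k=2:  x_2 = 99·99+98·10·10 = 19601,  y_2 = 99·10+10·99 = 1980
k=3:  x_3 = 99·19601+98·10·1980 = 3880899,  y_3 = 99·1980+10·19601 = 392030

99 10
19601 1980
3880899 392030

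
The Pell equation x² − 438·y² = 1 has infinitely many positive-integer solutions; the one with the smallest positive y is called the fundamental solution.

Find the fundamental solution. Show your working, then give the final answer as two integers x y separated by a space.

[20; 1,12,1,40] for √438; ℓ=4 ⇒ convergent index 3
i=0: a=20 ⇒ p=20, q=1
i=1: a=1 ⇒ p=21, q=1
i=2: a=12 ⇒ p=272, q=13
i=3: a=1 ⇒ p=293, q=14
(x₁, y₁) = (293, 14);  293² − 438·14² = 1 ✓

293 14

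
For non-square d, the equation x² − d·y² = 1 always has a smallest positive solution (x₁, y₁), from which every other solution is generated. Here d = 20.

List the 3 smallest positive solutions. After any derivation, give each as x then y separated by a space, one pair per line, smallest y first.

9 2
161 36
2889 646

√20 → a₀=4, period (2,8); ℓ=2 even so k=1
a_0=4:  p_0=4·1+0=4,  q_0=4·0+1=1
a_1=2:  p_1=2·4+1=9,  q_1=2·1+0=2
→ (9, 2).  Check: 9²=81, 20·2²=80, difference 1.
(9+2√20)^2 = 161 + 36√20
(9+2√20)^3 = 2889 + 646√20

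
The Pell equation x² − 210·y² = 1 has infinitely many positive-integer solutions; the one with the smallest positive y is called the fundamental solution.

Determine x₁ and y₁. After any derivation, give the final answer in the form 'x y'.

29 2

√210 → a₀=14, period (2,28); ℓ=2 even so k=1
step 0: (14, 1)  from 14·(1,0) + (0,1)
step 1: (29, 2)  from 2·(14,1) + (1,0)
(x₁, y₁) = (29, 2);  29² − 210·2² = 1 ✓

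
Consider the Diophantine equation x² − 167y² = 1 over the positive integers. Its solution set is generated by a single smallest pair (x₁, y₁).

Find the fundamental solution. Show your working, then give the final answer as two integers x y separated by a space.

168 13

√167 = [12; 1,11,1,24, …], period ℓ=4 (even) → k=3
a_0=12:  p_0=12·1+0=12,  q_0=12·0+1=1
…
a_2=11:  p_2=11·13+12=155,  q_2=11·1+1=12
a_3=1:  p_3=1·155+13=168,  q_3=1·12+1=13
(x₁, y₁) = (168, 13);  168² − 167·13² = 1 ✓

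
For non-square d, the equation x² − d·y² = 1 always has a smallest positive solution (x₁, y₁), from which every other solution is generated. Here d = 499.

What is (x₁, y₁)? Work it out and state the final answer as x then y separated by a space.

4490 201

d=499: √d = [22; 2,1,21,1,2,44] (ℓ=6, even), read p_5/q_5
i=0: a=22 ⇒ p=22, q=1
…
i=3: a=21 ⇒ p=1452, q=65
i=4: a=1 ⇒ p=1519, q=68
i=5: a=2 ⇒ p=4490, q=201
(x₁, y₁) = (4490, 201);  4490² − 499·201² = 1 ✓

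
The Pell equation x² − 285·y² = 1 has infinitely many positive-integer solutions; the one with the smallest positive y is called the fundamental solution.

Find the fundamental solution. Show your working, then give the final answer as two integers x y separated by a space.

2431 144

[16; 1,7,2,7,1,32] for √285; ℓ=6 ⇒ convergent index 5
k=0  a_k=16  p_k/q_k = 16/1
…
k=2  a_k=7  p_k/q_k = 135/8
k=3  a_k=2  p_k/q_k = 287/17
k=4  a_k=7  p_k/q_k = 2144/127
k=5  a_k=1  p_k/q_k = 2431/144
fundamental: x₁=2431, y₁=144  (since 5909761 − 285·20736 = 1)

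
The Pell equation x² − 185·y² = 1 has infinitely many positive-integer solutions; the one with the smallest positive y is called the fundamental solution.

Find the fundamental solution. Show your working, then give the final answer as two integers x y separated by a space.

9249 680

[13; 1,1,1,1,26] for √185; ℓ=5 ⇒ convergent index 9
step 0: (13, 1)  from 13·(1,0) + (0,1)
step 1: (14, 1)  from 1·(13,1) + (1,0)
step 2: (27, 2)  from 1·(14,1) + (13,1)
…
step 4: (68, 5)  from 1·(41,3) + (27,2)
…
step 6: (1877, 138)  from 1·(1809,133) + (68,5)
…
step 8: (5563, 409)  from 1·(3686,271) + (1877,138)
step 9: (9249, 680)  from 1·(5563,409) + (3686,271)
fundamental: x₁=9249, y₁=680  (since 85544001 − 185·462400 = 1)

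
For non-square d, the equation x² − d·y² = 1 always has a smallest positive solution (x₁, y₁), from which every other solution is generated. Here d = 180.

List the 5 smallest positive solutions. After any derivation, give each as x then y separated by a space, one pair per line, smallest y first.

d=180: √d = [13; 2,2,2,26] (ℓ=4, even), read p_3/q_3
step 0: (13, 1)  from 13·(1,0) + (0,1)
…
step 2: (67, 5)  from 2·(27,2) + (13,1)
step 3: (161, 12)  from 2·(67,5) + (27,2)
fundamental: x₁=161, y₁=12  (since 25921 − 180·144 = 1)
(161+12√180)^2 = 51841 + 3864√180
(161+12√180)^3 = 16692641 + 1244196√180
(161+12√180)^4 = 5374978561 + 400627248√180
(161+12√180)^5 = 1730726404001 + 129000729660√180

161 12
51841 3864
16692641 1244196
5374978561 400627248
1730726404001 129000729660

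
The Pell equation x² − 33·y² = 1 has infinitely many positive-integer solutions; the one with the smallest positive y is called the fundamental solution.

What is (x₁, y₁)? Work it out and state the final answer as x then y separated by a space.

23 4

√33 = [5; 1,2,1,10, …], period ℓ=4 (even) → k=3
step 0: (5, 1)  from 5·(1,0) + (0,1)
…
step 2: (17, 3)  from 2·(6,1) + (5,1)
step 3: (23, 4)  from 1·(17,3) + (6,1)
fundamental: x₁=23, y₁=4  (since 529 − 33·16 = 1)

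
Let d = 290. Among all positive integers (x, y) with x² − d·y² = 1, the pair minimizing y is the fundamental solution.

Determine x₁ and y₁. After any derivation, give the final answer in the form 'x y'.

579 34

√290 → a₀=17, period (34); ℓ=1 odd so k=1
step 0: (17, 1)  from 17·(1,0) + (0,1)
step 1: (579, 34)  from 34·(17,1) + (1,0)
→ (579, 34).  Check: 579²=335241, 290·34²=335240, difference 1.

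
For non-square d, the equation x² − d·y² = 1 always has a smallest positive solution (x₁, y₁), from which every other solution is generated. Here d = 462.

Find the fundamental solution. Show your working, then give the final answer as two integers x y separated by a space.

√462 = [21; 2,42, …], period ℓ=2 (even) → k=1
step 0: (21, 1)  from 21·(1,0) + (0,1)
step 1: (43, 2)  from 2·(21,1) + (1,0)
fundamental: x₁=43, y₁=2  (since 1849 − 462·4 = 1)

43 2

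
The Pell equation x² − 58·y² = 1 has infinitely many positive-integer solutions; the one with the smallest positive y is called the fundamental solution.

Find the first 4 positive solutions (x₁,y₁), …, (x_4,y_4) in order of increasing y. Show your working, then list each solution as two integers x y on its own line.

√58 = [7; 1,1,1,1,1,1,14, …], period ℓ=7 (odd) → k=13
a_0=7:  p_0=7·1+0=7,  q_0=7·0+1=1
a_1=1:  p_1=1·7+1=8,  q_1=1·1+0=1
…
a_4=1:  p_4=1·23+15=38,  q_4=1·3+2=5
…
a_7=14:  p_7=14·99+61=1447,  q_7=14·13+8=190
a_8=1:  p_8=1·1447+99=1546,  q_8=1·190+13=203
…
a_12=1:  p_12=1·7532+4539=12071,  q_12=1·989+596=1585
a_13=1:  p_13=1·12071+7532=19603,  q_13=1·1585+989=2574
fundamental: x₁=19603, y₁=2574  (since 384277609 − 58·6625476 = 1)
(x_2, y_2) = (19603·19603 + 58·2574·2574, 19603·2574 + 2574·19603) = (768555217, 100916244)
(x_3, y_3) = (19603·768555217 + 58·2574·100916244, 19603·100916244 + 2574·768555217) = (30131975818099, 3956522259690)
(x_4, y_4) = (19603·30131975818099 + 58·2574·3956522259690, 19603·3956522259690 + 2574·30131975818099) = (1181354243155834177, 155119411612489896)

19603 2574
768555217 100916244
30131975818099 3956522259690
1181354243155834177 155119411612489896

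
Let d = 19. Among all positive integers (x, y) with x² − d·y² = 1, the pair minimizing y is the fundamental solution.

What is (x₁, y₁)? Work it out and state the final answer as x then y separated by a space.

√19 = [4; 2,1,3,1,2,8, …], period ℓ=6 (even) → k=5
i=0: a=4 ⇒ p=4, q=1
…
i=2: a=1 ⇒ p=13, q=3
i=3: a=3 ⇒ p=48, q=11
i=4: a=1 ⇒ p=61, q=14
i=5: a=2 ⇒ p=170, q=39
(x₁, y₁) = (170, 39);  170² − 19·39² = 1 ✓

170 39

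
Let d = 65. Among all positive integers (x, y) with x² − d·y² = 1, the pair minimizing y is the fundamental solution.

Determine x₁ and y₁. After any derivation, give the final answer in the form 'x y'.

[8; 16] for √65; ℓ=1 ⇒ convergent index 1
step 0: (8, 1)  from 8·(1,0) + (0,1)
step 1: (129, 16)  from 16·(8,1) + (1,0)
→ (129, 16).  Check: 129²=16641, 65·16²=16640, difference 1.

129 16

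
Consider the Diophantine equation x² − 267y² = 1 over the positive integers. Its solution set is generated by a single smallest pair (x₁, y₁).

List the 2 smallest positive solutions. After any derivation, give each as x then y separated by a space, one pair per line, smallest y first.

2402 147
11539207 706188

d=267: √d = [16; 2,1,15,1,2,32] (ℓ=6, even), read p_5/q_5
k=0  a_k=16  p_k/q_k = 16/1
…
k=4  a_k=1  p_k/q_k = 817/50
k=5  a_k=2  p_k/q_k = 2402/147
fundamental: x₁=2402, y₁=147  (since 5769604 − 267·21609 = 1)
n=2: (2402,147)∘(2402,147) = (2402·2402+267·147·147, 2402·147+147·2402) = (11539207,706188)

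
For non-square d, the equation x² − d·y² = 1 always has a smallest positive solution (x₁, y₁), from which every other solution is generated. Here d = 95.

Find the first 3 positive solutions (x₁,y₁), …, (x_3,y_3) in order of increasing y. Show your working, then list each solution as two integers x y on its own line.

39 4
3041 312
237159 24332

√95 → a₀=9, period (1,2,1,18); ℓ=4 even so k=3
k=0  a_k=9  p_k/q_k = 9/1
k=1  a_k=1  p_k/q_k = 10/1
k=2  a_k=2  p_k/q_k = 29/3
k=3  a_k=1  p_k/q_k = 39/4
fundamental: x₁=39, y₁=4  (since 1521 − 95·16 = 1)
(x_2, y_2) = (39·39 + 95·4·4, 39·4 + 4·39) = (3041, 312)
(x_3, y_3) = (39·3041 + 95·4·312, 39·312 + 4·3041) = (237159, 24332)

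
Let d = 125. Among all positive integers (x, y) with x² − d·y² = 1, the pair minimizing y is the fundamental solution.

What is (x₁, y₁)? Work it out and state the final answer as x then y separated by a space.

930249 83204

d=125: √d = [11; 5,1,1,5,22] (ℓ=5, odd), read p_9/q_9
k=0  a_k=11  p_k/q_k = 11/1
…
k=2  a_k=1  p_k/q_k = 67/6
k=3  a_k=1  p_k/q_k = 123/11
k=4  a_k=5  p_k/q_k = 682/61
…
k=7  a_k=1  p_k/q_k = 91444/8179
k=8  a_k=1  p_k/q_k = 167761/15005
k=9  a_k=5  p_k/q_k = 930249/83204
fundamental: x₁=930249, y₁=83204  (since 865363202001 − 125·6922905616 = 1)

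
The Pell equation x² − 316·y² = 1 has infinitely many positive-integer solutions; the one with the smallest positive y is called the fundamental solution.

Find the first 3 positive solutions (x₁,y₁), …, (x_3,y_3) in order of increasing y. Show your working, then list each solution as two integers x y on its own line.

√316 = [17; 1,3,2,8,2,3,1,34, …], period ℓ=8 (even) → k=7
i=0: a=17 ⇒ p=17, q=1
…
i=3: a=2 ⇒ p=160, q=9
…
i=6: a=3 ⇒ p=9937, q=559
i=7: a=1 ⇒ p=12799, q=720
→ (12799, 720).  Check: 12799²=163814401, 316·720²=163814400, difference 1.
(x_2, y_2) = (12799·12799 + 316·720·720, 12799·720 + 720·12799) = (327628801, 18430560)
(x_3, y_3) = (12799·327628801 + 316·720·18430560, 12799·18430560 + 720·327628801) = (8386642035199, 471785474160)

12799 720
327628801 18430560
8386642035199 471785474160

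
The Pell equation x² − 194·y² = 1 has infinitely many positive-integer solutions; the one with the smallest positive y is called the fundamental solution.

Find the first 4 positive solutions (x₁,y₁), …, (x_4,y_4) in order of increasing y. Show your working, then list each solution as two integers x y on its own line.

√194 → a₀=13, period (1,12,1,26); ℓ=4 even so k=3
i=0: a=13 ⇒ p=13, q=1
i=1: a=1 ⇒ p=14, q=1
i=2: a=12 ⇒ p=181, q=13
i=3: a=1 ⇒ p=195, q=14
(x₁, y₁) = (195, 14);  195² − 194·14² = 1 ✓
n=2: (195,14)∘(195,14) = (195·195+194·14·14, 195·14+14·195) = (76049,5460)
n=3: (76049,5460)∘(195,14) = (195·76049+194·14·5460, 195·5460+14·76049) = (29658915,2129386)
n=4: (29658915,2129386)∘(195,14) = (195·29658915+194·14·2129386, 195·2129386+14·29658915) = (11566900801,830455080)

195 14
76049 5460
29658915 2129386
11566900801 830455080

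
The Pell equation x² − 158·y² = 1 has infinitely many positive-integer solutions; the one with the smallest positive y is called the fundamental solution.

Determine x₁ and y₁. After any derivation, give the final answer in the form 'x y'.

d=158: √d = [12; 1,1,3,12,3,1,1,24] (ℓ=8, even), read p_7/q_7
a_0=12:  p_0=12·1+0=12,  q_0=12·0+1=1
…
a_2=1:  p_2=1·13+12=25,  q_2=1·1+1=2
a_3=3:  p_3=3·25+13=88,  q_3=3·2+1=7
…
a_6=1:  p_6=1·3331+1081=4412,  q_6=1·265+86=351
a_7=1:  p_7=1·4412+3331=7743,  q_7=1·351+265=616
fundamental: x₁=7743, y₁=616  (since 59954049 − 158·379456 = 1)

7743 616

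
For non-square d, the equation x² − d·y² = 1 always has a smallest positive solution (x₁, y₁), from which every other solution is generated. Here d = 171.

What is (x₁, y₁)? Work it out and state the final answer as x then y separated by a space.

d=171: √d = [13; 13,26] (ℓ=2, even), read p_1/q_1
i=0: a=13 ⇒ p=13, q=1
i=1: a=13 ⇒ p=170, q=13
(x₁, y₁) = (170, 13);  170² − 171·13² = 1 ✓

170 13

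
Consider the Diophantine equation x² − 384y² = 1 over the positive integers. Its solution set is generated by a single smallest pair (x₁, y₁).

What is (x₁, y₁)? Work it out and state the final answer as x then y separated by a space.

√384 = [19; 1,1,2,9,2,1,1,38, …], period ℓ=8 (even) → k=7
k=0  a_k=19  p_k/q_k = 19/1
k=1  a_k=1  p_k/q_k = 20/1
k=2  a_k=1  p_k/q_k = 39/2
…
k=6  a_k=1  p_k/q_k = 2861/146
k=7  a_k=1  p_k/q_k = 4801/245
→ (4801, 245).  Check: 4801²=23049601, 384·245²=23049600, difference 1.

4801 245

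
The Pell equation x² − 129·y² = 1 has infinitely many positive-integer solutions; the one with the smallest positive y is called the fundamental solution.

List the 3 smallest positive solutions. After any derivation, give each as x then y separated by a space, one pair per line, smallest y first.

16855 1484
568182049 50025640
19153416854935 1686364322916

√129 = [11; 2,1,3,1,6,1,3,1,2,22, …], period ℓ=10 (even) → k=9
a_0=11:  p_0=11·1+0=11,  q_0=11·0+1=1
…
a_2=1:  p_2=1·23+11=34,  q_2=1·2+1=3
…
a_4=1:  p_4=1·125+34=159,  q_4=1·11+3=14
…
a_6=1:  p_6=1·1079+159=1238,  q_6=1·95+14=109
a_7=3:  p_7=3·1238+1079=4793,  q_7=3·109+95=422
a_8=1:  p_8=1·4793+1238=6031,  q_8=1·422+109=531
a_9=2:  p_9=2·6031+4793=16855,  q_9=2·531+422=1484
(x₁, y₁) = (16855, 1484);  16855² − 129·1484² = 1 ✓
(x_2, y_2) = (16855·16855 + 129·1484·1484, 16855·1484 + 1484·16855) = (568182049, 50025640)
(x_3, y_3) = (16855·568182049 + 129·1484·50025640, 16855·50025640 + 1484·568182049) = (19153416854935, 1686364322916)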